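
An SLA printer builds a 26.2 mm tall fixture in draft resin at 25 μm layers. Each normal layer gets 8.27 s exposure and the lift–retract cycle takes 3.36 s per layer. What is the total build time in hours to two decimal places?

Layer count = ceil(26.2 / 0.025) = 1048.
Cycle time = 8.27 + 3.36 = 11.63 s.
Total = 1048 × 11.63 = 12188.24 s = 3.39 hours.

3.39 hours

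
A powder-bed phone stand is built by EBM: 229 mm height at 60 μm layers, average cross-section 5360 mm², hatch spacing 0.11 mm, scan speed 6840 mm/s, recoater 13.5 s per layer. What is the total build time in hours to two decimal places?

21.87 hours

Number of layers: 229 / 0.06 → 3817 (rounded up).
Hatch length per layer = 5360 / 0.11, so 48727.3 mm.
Beam time per layer: 48727.3 / 6840 → 7.1239 s.
Per-layer time = 7.1239 + 13.5 = 20.6239 s.
Total: 3817 × 20.6239 s = 78721.4263 s → 21.87 hours.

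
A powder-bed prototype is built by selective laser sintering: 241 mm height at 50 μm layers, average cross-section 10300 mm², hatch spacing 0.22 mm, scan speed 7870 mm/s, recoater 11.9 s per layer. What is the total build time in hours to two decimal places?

Layer count = ceil(241 / 0.05) = 4820.
Scan path per layer = 10300 / 0.22, so 46818.2 mm.
Scan time per layer = 46818.2 / 7870, so 5.9489 s.
Time per layer = 5.9489 + 11.9 = 17.8489 s.
Total: 4820 × 17.8489 s = 86031.698 s → 23.90 hours.

23.90 hours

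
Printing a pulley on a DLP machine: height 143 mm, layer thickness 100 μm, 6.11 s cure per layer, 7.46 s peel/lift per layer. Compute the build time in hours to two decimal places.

5.39 hours

Layers = ⌈143/0.1⌉ = 1430.
Cycle time = 6.11 + 7.46 = 13.57 s.
Build time: 1430 × 13.57 s = 19405.1 s, i.e. 5.39 hours.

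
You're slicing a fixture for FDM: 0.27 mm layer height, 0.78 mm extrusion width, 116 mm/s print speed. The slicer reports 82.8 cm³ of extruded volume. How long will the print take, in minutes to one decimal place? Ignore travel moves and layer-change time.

56.5 minutes

Bead cross-section = 0.27 × 0.78, so 0.2106 mm².
Path length: 82800 mm³ / 0.2106 mm² → 393162.4 mm.
Print-move time = 393162.4 / 116, so 3389.3 s.
In the requested units: 3389.3 s = 56.5 minutes.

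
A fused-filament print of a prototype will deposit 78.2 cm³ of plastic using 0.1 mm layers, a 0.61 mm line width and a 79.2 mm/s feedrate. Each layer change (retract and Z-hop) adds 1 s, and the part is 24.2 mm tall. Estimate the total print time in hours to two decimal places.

Extrusion cross-section = 0.1 × 0.61, so 0.061 mm².
Path length: 78200 mm³ / 0.061 mm² → 1281967.2 mm.
Time extruding: 1281967.2 / 79.2 → 16186.5 s.
Layer count = ceil(24.2 / 0.1) = 242.
Layer-change overhead = 242 × 1, so 242 s.
Total = 16186.5 + 242 = 16428.5 s = 4.56 hours.

4.56 hours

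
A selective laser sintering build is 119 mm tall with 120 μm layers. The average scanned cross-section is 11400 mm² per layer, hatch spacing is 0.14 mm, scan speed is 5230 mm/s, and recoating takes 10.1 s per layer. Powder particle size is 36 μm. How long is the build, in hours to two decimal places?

7.07 hours

Layers = ⌈119/0.12⌉ = 992.
Scan path per layer = 11400 / 0.14, so 81428.6 mm.
Scan time per layer: 81428.6 / 5230 → 15.5695 s.
Layer cycle = 15.5695 + 10.1 = 25.6695 s.
Build time = 992 × 25.6695 = 25464.144 s = 7.07 hours.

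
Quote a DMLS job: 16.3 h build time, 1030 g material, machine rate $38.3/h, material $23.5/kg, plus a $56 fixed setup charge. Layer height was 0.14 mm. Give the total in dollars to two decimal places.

Time charge = 38.3 × 16.3, so $624.29.
Feedstock cost: 23.5 × 1030/1000 → $24.205.
Adding setup: 624.29 + 24.205 + 56 → 704.495 ≈ $704.50.

$704.50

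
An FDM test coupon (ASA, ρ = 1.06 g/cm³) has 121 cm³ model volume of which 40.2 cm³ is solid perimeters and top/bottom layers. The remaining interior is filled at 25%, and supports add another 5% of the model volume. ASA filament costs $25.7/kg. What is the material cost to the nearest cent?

$1.81

Interior volume: 121 − 40.2 → 80.8 cm³.
Deposited infill = 0.25 × 80.8, so 20.2 cm³.
Support = 0.05 × 121, so 6.05 cm³.
Total extruded: 40.2 + 20.2 + 6.05 → 66.45 cm³.
Mass = 66.45 × 1.06, so 70.437 g.
At $25.7/kg: 70.437/1000 × 25.7 = $1.81.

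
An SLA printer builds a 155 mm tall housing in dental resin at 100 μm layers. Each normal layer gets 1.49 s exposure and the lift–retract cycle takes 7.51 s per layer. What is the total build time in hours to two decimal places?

Number of layers: 155 / 0.1 → 1550 (rounded up).
Cycle time = 1.49 + 7.51 = 9 s.
Total = 1550 × 9 = 13950 s = 3.88 hours.

3.88 hours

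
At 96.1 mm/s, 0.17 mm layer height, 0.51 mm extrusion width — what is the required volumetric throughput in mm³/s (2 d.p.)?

Extrusion cross-section = 0.17 × 0.51 = 0.0867 mm².
Volumetric flow = 96.1 × 0.0867 = 8.33 mm³/s.

8.33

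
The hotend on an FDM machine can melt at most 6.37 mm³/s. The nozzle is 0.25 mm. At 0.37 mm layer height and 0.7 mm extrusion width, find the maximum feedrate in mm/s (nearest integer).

25 mm/s

A = 0.37 × 0.7, so 0.259 mm².
Max speed = 6.37 / 0.259 = 24.59 ≈ 25 mm/s.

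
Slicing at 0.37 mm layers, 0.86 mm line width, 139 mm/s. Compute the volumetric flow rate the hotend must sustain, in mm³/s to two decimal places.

A = 0.37 × 0.86 = 0.3182 mm².
Volumetric flow = 139 × 0.3182 = 44.23 mm³/s.

44.23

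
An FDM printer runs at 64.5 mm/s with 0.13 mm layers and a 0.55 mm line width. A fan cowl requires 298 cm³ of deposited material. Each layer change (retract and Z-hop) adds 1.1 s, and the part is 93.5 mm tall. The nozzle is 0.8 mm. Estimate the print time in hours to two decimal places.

Line area: 0.13 × 0.55 → 0.0715 mm².
Toolpath length = 298 cm³ / 0.0715 mm² = 298000 / 0.0715 = 4167832.2 mm.
Time extruding: 4167832.2 / 64.5 → 64617.6 s.
Layers = ⌈93.5/0.13⌉ = 720.
Non-print overhead = 720 × 1.1 = 792 s.
Total = 64617.6 + 792 = 65409.6 s = 18.17 hours.

18.17 hours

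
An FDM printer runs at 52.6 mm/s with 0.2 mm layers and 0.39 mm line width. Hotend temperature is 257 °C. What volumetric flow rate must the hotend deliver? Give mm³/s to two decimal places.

4.10

Extrusion cross-section: 0.2 × 0.39 → 0.078 mm².
Volumetric flow = 52.6 × 0.078 = 4.10 mm³/s.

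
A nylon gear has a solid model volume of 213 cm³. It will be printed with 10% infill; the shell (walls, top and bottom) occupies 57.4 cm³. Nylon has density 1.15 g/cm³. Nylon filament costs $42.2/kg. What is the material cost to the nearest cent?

$3.54

Infill region = 213 − 57.4, so 155.6 cm³.
Infill deposited: 0.10 × 155.6 → 15.56 cm³.
Deposited volume = 57.4 + 15.56 = 72.96 cm³.
Mass = 72.96 × 1.15 = 83.904 g.
Cost = 83.904 g / 1000 × $42.2/kg = $3.54.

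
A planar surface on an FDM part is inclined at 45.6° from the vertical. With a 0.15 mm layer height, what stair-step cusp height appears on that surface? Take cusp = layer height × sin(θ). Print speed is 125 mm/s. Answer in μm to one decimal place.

sin(45.6°) = 0.7145, so cusp = 0.15 × 0.7145 = 0.107175 mm → 107.2 μm.

107.2 μm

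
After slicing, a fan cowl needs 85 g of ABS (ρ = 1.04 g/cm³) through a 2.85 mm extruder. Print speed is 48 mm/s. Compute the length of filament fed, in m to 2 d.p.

12.81 m

Volume = 85 g / 1.04 g·cm⁻³ = 81.7308 cm³ = 81730.8 mm³.
A = π r² = π × 1.425² = 6.3794 mm².
Length = 81730.8 / 6.3794 = 12811.68 mm = 12.81 m.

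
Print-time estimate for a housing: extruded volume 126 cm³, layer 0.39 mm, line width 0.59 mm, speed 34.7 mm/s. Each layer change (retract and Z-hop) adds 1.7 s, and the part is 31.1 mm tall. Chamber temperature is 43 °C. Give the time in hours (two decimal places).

4.42 hours

Line area = 0.39 × 0.59, so 0.2301 mm².
Total extruded path = 126000/0.2301 = 547588 mm.
Time extruding = 547588 / 34.7, so 15780.6 s.
Layer count = ceil(31.1 / 0.39) = 80.
Z-hop total = 80 × 1.7 = 136 s.
Total = 15780.6 + 136 = 15916.6 s = 4.42 hours.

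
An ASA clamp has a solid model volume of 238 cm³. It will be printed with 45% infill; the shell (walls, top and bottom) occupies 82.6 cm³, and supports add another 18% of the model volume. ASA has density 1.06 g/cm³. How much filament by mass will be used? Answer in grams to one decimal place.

207.1 g

Volume inside the shell = 238 − 82.6 = 155.4 cm³.
Infill volume: 0.45 × 155.4 → 69.93 cm³.
Support = 0.18 × 238 = 42.84 cm³.
Total printed volume = 82.6 + 69.93 + 42.84 = 195.37 cm³.
Mass = 195.37 × 1.06 = 207.0922 g.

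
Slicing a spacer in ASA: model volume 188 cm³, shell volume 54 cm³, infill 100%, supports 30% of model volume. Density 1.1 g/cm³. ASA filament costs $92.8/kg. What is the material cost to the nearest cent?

Volume inside the shell = 188 − 54 = 134 cm³.
Infill volume = 1.00 × 134 = 134 cm³.
Support: 0.30 × 188 → 56.4 cm³.
Deposited volume: 54 + 134 + 56.4 → 244.4 cm³.
Mass = 244.4 × 1.1, so 268.84 g.
At $92.8/kg: 268.84/1000 × 92.8 = $24.95.

$24.95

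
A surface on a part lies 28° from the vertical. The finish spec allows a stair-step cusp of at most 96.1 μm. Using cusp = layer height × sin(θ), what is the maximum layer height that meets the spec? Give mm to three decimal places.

0.205 mm

sin(28°) = 0.4695; t_max = 0.0961/0.4695 = 0.205 mm.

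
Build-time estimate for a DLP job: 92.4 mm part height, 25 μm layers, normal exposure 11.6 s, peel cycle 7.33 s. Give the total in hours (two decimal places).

19.43 hours

Number of layers: 92.4 / 0.025 → 3696 (rounded up).
Cycle time = 11.6 + 7.33 = 18.93 s.
Total = 3696 × 18.93 = 69965.28 s = 19.43 hours.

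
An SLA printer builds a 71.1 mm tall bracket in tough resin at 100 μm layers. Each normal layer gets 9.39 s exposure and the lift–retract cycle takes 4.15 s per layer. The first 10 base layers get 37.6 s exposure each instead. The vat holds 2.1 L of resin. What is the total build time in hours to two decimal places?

2.75 hours

Number of layers: 71.1 / 0.1 → 711 (rounded up).
Bottom layers = 10 × (37.6 + 4.15), so 417.5 s.
Normal layers: 701 × (9.39 + 4.15) → 9491.54 s.
Sum: 417.5 + 9491.54 = 9909.04 s → 2.75 hours.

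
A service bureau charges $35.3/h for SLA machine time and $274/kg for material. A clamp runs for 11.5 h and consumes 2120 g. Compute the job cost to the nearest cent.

Machine-time cost = 35.3 × 11.5 = $405.95.
Feedstock cost = 274 × 2120/1000, so $580.88.
Job cost: 405.95 + 580.88 = $986.83.

$986.83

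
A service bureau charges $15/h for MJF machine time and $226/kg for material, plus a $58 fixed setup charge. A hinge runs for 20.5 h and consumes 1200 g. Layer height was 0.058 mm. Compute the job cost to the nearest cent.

$636.70

Machine-time cost = 15 × 20.5, so $307.50.
Feedstock cost = 226 × 1200/1000 = $271.20.
Total = 307.50 + 271.20 + 58 = $636.70.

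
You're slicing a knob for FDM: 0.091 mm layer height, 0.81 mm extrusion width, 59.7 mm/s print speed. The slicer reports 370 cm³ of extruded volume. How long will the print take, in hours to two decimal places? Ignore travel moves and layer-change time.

Extrusion cross-section = 0.091 × 0.81, so 0.07371 mm².
Total extruded path = 370000/0.07371 = 5019671.7 mm.
Print-move time = 5019671.7 / 59.7 = 84081.6 s.
That's 84081.6 s → 23.36 hours.

23.36 hours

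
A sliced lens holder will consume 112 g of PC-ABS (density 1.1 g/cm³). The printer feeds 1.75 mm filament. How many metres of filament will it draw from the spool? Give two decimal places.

Volume = 112 g / 1.1 g·cm⁻³ = 101.8182 cm³ = 101818.2 mm³.
Cross-section of 1.75 mm filament: π·(1.75/2)² = 2.4053 mm².
L = V/A = 101818.2/2.4053 = 42330.77 mm → 42.33 m.

42.33 m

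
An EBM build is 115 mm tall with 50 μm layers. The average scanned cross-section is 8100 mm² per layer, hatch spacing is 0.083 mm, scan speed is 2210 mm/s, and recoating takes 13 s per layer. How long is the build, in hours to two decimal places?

36.52 hours

Layer count = ceil(115 / 0.05) = 2300.
Hatch length per layer = 8100 / 0.083 = 97590.4 mm.
Scan time per layer: 97590.4 / 2210 → 44.1586 s.
Time per layer = 44.1586 + 13, so 57.1586 s.
Build time = 2300 × 57.1586 = 131464.78 s = 36.52 hours.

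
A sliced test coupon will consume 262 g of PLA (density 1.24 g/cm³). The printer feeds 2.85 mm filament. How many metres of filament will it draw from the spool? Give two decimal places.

Volume = 262 g / 1.24 g·cm⁻³ = 211.2903 cm³ = 211290.3 mm³.
Cross-section of 2.85 mm filament: π·(2.85/2)² = 6.3794 mm².
L = V/A = 211290.3/6.3794 = 33120.72 mm → 33.12 m.

33.12 m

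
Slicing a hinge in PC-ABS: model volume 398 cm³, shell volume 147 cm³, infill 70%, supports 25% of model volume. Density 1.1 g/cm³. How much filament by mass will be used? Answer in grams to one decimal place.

Volume inside the shell = 398 − 147, so 251 cm³.
Infill deposited: 0.70 × 251 → 175.7 cm³.
Support = 0.25 × 398, so 99.5 cm³.
Deposited volume = 147 + 175.7 + 99.5 = 422.2 cm³.
Mass = 422.2 × 1.1 = 464.42 g.

464.4 g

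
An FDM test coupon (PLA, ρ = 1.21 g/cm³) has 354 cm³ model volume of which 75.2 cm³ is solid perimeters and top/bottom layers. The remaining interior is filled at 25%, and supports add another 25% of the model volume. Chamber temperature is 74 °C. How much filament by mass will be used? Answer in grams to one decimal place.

Infill region = 354 − 75.2, so 278.8 cm³.
Infill volume: 0.25 × 278.8 → 69.7 cm³.
Support = 0.25 × 354 = 88.5 cm³.
Deposited volume = 75.2 + 69.7 + 88.5 = 233.4 cm³.
Mass = 233.4 × 1.21 = 282.414 g.

282.4 g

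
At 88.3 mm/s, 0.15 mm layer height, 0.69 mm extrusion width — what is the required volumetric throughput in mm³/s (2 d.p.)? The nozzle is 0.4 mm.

9.14

Bead cross-section = 0.15 × 0.69, so 0.1035 mm².
Q = v·A = 88.3 × 0.1035 = 9.14 mm³/s.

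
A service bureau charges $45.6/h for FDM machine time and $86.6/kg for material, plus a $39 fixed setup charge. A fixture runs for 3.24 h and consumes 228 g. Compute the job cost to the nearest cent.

Machine-time cost = 45.6 × 3.24, so $147.744.
Feedstock cost: 86.6 × 228/1000 → $19.7448.
Total = 147.744 + 19.7448 + 39 = 206.4888 ≈ $206.49.

$206.49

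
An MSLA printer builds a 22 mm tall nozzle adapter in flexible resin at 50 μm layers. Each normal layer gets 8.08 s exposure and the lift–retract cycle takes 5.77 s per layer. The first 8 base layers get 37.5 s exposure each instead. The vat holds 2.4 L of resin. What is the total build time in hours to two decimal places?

1.76 hours

Layer count = ceil(22 / 0.05) = 440.
Burn-in layers = 8 × (37.5 + 5.77) = 346.16 s.
Remaining layers = 432 × (8.08 + 5.77), so 5983.2 s.
Total = 346.16 + 5983.2 = 6329.36 s = 1.76 hours.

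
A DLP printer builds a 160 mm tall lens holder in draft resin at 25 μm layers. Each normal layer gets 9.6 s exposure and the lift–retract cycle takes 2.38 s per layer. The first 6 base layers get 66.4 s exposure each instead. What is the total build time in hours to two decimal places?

Number of layers: 160 / 0.025 → 6400 (rounded up).
Base layers = 6 × (66.4 + 2.38) = 412.68 s.
Normal layers = 6394 × (9.6 + 2.38) = 76600.12 s.
Sum: 412.68 + 76600.12 = 77012.8 s → 21.39 hours.

21.39 hours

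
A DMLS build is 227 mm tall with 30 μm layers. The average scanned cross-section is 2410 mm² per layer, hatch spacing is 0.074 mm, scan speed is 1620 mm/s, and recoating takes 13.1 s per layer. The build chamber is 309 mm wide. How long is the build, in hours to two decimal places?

Number of layers: 227 / 0.03 → 7567 (rounded up).
Scan path per layer: 2410 / 0.074 → 32567.6 mm.
Scan time per layer: 32567.6 / 1620 → 20.1035 s.
Time per layer = 20.1035 + 13.1, so 33.2035 s.
Total: 7567 × 33.2035 s = 251250.8845 s → 69.79 hours.

69.79 hours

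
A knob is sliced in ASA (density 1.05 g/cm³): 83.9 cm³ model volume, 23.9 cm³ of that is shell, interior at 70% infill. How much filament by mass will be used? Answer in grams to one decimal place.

Interior volume = 83.9 − 23.9 = 60 cm³.
Infill volume = 0.70 × 60 = 42 cm³.
Total extruded = 23.9 + 42, so 65.9 cm³.
Mass = 65.9 × 1.05, so 69.195 g.

69.2 g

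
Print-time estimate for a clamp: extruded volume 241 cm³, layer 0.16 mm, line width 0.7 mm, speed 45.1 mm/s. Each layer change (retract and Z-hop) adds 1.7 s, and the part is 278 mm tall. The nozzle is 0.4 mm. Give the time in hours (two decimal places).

Line area = 0.16 × 0.7, so 0.112 mm².
Toolpath length = 241 cm³ / 0.112 mm² = 241000 / 0.112 = 2151785.7 mm.
Extrusion time = 2151785.7 / 45.1, so 47711.4 s.
Layer count = ceil(278 / 0.16) = 1738.
Non-print overhead = 1738 × 1.7, so 2954.6 s.
Total = 47711.4 + 2954.6 = 50666 s = 14.07 hours.

14.07 hours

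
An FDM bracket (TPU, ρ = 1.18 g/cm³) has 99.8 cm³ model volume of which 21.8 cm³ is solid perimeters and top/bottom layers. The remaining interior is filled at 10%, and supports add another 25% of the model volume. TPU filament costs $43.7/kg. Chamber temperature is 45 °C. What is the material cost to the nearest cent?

$2.81

Volume inside the shell = 99.8 − 21.8, so 78 cm³.
Infill deposited = 0.10 × 78, so 7.8 cm³.
Support: 0.25 × 99.8 → 24.95 cm³.
Total printed volume = 21.8 + 7.8 + 24.95, so 54.55 cm³.
Mass = 54.55 × 1.18 = 64.369 g.
At $43.7/kg: 64.369/1000 × 43.7 = $2.81.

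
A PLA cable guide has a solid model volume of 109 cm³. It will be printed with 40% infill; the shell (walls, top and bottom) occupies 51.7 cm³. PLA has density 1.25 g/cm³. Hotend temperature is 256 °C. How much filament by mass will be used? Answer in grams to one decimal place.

93.3 g

Interior volume: 109 − 51.7 → 57.3 cm³.
Deposited infill = 0.40 × 57.3, so 22.92 cm³.
Total printed volume = 51.7 + 22.92, so 74.62 cm³.
Mass = 74.62 × 1.25 = 93.275 g.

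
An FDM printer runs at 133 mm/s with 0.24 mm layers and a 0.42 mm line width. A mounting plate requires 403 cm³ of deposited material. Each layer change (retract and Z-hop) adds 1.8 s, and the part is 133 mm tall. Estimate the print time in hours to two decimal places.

Extrusion cross-section: 0.24 × 0.42 → 0.1008 mm².
Total extruded path = 403000/0.1008 = 3998015.9 mm.
Extrusion time: 3998015.9 / 133 → 30060.3 s.
Layers = ⌈133/0.24⌉ = 555.
Non-print overhead = 555 × 1.8 = 999 s.
Altogether 30060.3 + 999 = 31059.3 s, i.e. 8.63 hours.

8.63 hours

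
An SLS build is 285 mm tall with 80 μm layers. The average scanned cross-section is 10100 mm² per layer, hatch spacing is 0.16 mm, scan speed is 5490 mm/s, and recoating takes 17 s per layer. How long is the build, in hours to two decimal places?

28.21 hours

Layers = ⌈285/0.08⌉ = 3563.
Scan path per layer: 10100 / 0.16 → 63125 mm.
Per-layer scan time = 63125 / 5490, so 11.4982 s.
Time per layer = 11.4982 + 17, so 28.4982 s.
3563 layers × 28.4982 s/layer = 101539.0866 s, i.e. 28.21 hours.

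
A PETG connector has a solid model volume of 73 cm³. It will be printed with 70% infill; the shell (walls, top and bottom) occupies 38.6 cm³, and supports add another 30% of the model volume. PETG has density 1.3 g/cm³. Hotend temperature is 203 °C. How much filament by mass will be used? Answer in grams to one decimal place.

110.0 g

Interior volume: 73 − 38.6 → 34.4 cm³.
Deposited infill = 0.70 × 34.4 = 24.08 cm³.
Support = 0.30 × 73, so 21.9 cm³.
Total extruded = 38.6 + 24.08 + 21.9 = 84.58 cm³.
Mass: 84.58 × 1.3 → 109.954 g.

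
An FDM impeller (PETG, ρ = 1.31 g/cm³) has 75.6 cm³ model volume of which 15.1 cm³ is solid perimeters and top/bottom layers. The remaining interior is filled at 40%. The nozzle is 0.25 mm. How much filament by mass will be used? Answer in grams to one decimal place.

Interior volume = 75.6 − 15.1, so 60.5 cm³.
Infill deposited: 0.40 × 60.5 → 24.2 cm³.
Deposited volume = 15.1 + 24.2, so 39.3 cm³.
Mass = 39.3 × 1.31 = 51.483 g.

51.5 g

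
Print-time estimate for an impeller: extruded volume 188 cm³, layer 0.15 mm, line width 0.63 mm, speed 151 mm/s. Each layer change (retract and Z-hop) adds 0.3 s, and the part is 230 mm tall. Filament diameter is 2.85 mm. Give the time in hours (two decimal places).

3.79 hours

Line area: 0.15 × 0.63 → 0.0945 mm².
Path length: 188000 mm³ / 0.0945 mm² → 1989418 mm.
Time extruding: 1989418 / 151 → 13175 s.
Number of layers: 230 / 0.15 → 1534 (rounded up).
Z-hop total = 1534 × 0.3, so 460.2 s.
Altogether 13175 + 460.2 = 13635.2 s, i.e. 3.79 hours.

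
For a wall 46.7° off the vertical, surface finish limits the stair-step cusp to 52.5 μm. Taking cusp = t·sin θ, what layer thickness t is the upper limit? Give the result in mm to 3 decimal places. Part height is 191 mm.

0.072 mm

Layer height = cusp / sin(46.7°) = 0.0525 / 0.7278 = 0.072 mm.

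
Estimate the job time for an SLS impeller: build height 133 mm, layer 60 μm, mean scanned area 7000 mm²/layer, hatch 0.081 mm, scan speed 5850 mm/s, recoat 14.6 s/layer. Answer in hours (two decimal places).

Number of layers: 133 / 0.06 → 2217 (rounded up).
Per-layer scan distance = 7000 / 0.081 = 86419.8 mm.
Scan time per layer: 86419.8 / 5850 → 14.7726 s.
Time per layer: 14.7726 + 14.6 → 29.3726 s.
Total: 2217 × 29.3726 s = 65119.0542 s → 18.09 hours.

18.09 hours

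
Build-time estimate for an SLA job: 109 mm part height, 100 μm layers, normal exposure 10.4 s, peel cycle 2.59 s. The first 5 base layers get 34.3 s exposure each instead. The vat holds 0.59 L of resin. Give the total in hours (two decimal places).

3.97 hours

Layer count = ceil(109 / 0.1) = 1090.
Base layers = 5 × (34.3 + 2.59) = 184.45 s.
Normal layers: 1085 × (10.4 + 2.59) → 14094.15 s.
Sum: 184.45 + 14094.15 = 14278.6 s → 3.97 hours.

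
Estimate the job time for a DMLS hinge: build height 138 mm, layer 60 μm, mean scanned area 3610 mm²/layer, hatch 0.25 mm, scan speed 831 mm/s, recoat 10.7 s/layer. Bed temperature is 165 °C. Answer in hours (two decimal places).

Layers = ⌈138/0.06⌉ = 2300.
Scan path per layer = 3610 / 0.25, so 14440 mm.
Per-layer scan time = 14440 / 831 = 17.3767 s.
Time per layer: 17.3767 + 10.7 → 28.0767 s.
Build time = 2300 × 28.0767 = 64576.41 s = 17.94 hours.

17.94 hours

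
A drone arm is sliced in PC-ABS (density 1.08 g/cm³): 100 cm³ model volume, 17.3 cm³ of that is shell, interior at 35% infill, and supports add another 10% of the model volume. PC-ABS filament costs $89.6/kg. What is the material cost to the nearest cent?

$5.44

Infill region: 100 − 17.3 → 82.7 cm³.
Infill volume = 0.35 × 82.7 = 28.945 cm³.
Support = 0.10 × 100 = 10 cm³.
Total extruded: 17.3 + 28.945 + 10 → 56.245 cm³.
Mass = 56.245 × 1.08, so 60.7446 g.
At $89.6/kg: 60.7446/1000 × 89.6 = $5.44.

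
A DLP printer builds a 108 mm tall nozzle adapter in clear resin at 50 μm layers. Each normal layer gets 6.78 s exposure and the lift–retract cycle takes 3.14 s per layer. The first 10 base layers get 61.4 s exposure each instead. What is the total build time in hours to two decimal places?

6.10 hours

Layers = ⌈108/0.05⌉ = 2160.
Burn-in layers = 10 × (61.4 + 3.14) = 645.4 s.
Remaining layers = 2150 × (6.78 + 3.14) = 21328 s.
Sum: 645.4 + 21328 = 21973.4 s → 6.10 hours.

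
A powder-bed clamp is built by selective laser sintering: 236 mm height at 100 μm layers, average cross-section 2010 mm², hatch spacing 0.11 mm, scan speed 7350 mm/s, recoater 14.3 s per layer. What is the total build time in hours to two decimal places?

Layers = ⌈236/0.1⌉ = 2360.
Scan path per layer = 2010 / 0.11 = 18272.7 mm.
Scan time per layer: 18272.7 / 7350 → 2.4861 s.
Time per layer: 2.4861 + 14.3 → 16.7861 s.
2360 layers × 16.7861 s/layer = 39615.196 s, i.e. 11.00 hours.

11.00 hours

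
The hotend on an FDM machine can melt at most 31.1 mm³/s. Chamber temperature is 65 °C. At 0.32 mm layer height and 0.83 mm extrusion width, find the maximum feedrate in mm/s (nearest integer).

Extrusion cross-section = 0.32 × 0.83 = 0.2656 mm².
Max speed = 31.1 / 0.2656 = 117.09 ≈ 117 mm/s.

117 mm/s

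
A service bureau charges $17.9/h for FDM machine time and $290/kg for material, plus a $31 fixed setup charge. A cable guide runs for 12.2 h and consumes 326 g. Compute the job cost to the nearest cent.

Time charge: 17.9 × 12.2 → $218.38.
Material charge: 290 × 326/1000 → $94.54.
Adding setup: 218.38 + 94.54 + 31 → $343.92.

$343.92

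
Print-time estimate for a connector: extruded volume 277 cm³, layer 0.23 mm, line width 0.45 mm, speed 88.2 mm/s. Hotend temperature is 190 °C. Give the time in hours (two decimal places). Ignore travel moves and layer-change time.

8.43 hours

Extrusion cross-section = 0.23 × 0.45, so 0.1035 mm².
Path length: 277000 mm³ / 0.1035 mm² → 2676328.5 mm.
Extrusion time = 2676328.5 / 88.2 = 30343.9 s.
Converting: 30343.9 s = 8.43 hours.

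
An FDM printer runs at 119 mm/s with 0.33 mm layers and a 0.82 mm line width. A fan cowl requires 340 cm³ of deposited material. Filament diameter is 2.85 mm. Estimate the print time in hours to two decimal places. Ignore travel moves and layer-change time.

Bead cross-section = 0.33 × 0.82 = 0.2706 mm².
Path length: 340000 mm³ / 0.2706 mm² → 1256467.1 mm.
Print-move time = 1256467.1 / 119, so 10558.5 s.
Converting: 10558.5 s = 2.93 hours.

2.93 hours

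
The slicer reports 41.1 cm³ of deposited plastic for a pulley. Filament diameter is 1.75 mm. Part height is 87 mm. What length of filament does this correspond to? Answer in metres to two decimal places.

17.09 m

A = π r² = π × 0.875² = 2.4053 mm².
L = 41100 mm³ / 2.4053 mm² = 17087.27 mm, i.e. 17.09 m.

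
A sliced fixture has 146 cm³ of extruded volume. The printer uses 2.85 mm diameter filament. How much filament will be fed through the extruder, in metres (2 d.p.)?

Cross-section of 2.85 mm filament: π·(2.85/2)² = 6.3794 mm².
L = 146000 mm³ / 6.3794 mm² = 22886.16 mm, i.e. 22.89 m.

22.89 m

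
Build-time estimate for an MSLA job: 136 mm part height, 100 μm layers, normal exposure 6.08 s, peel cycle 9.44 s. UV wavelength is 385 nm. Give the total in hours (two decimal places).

Number of layers: 136 / 0.1 → 1360 (rounded up).
Each layer takes = 6.08 + 9.44 = 15.52 s.
Build time: 1360 × 15.52 s = 21107.2 s, i.e. 5.86 hours.

5.86 hours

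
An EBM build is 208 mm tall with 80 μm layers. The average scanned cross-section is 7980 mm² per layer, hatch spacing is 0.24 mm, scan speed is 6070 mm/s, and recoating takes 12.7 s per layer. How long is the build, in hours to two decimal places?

13.13 hours

Layer count = ceil(208 / 0.08) = 2600.
Scan path per layer = 7980 / 0.24 = 33250 mm.
Per-layer scan time = 33250 / 6070, so 5.4778 s.
Time per layer = 5.4778 + 12.7 = 18.1778 s.
Total: 2600 × 18.1778 s = 47262.28 s → 13.13 hours.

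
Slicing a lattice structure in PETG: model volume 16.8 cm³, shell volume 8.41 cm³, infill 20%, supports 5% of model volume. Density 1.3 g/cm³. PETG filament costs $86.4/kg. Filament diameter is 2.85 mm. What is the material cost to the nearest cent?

$1.23

Volume inside the shell = 16.8 − 8.41, so 8.39 cm³.
Infill volume = 0.20 × 8.39 = 1.678 cm³.
Support = 0.05 × 16.8 = 0.84 cm³.
Total extruded = 8.41 + 1.678 + 0.84, so 10.928 cm³.
Mass: 10.928 × 1.3 → 14.2064 g.
At $86.4/kg: 14.2064/1000 × 86.4 = $1.23.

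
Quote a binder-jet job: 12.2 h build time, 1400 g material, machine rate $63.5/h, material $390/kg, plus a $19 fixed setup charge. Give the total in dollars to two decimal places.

Machine-time cost = 63.5 × 12.2 = $774.70.
Material cost: 390 × 1400/1000 → $546.00.
Adding setup: 774.70 + 546.00 + 19 → $1339.70.

$1339.70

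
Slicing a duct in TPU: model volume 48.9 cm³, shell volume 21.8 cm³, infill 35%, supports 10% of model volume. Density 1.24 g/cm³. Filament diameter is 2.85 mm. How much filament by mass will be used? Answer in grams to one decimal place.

Infill region: 48.9 − 21.8 → 27.1 cm³.
Infill volume = 0.35 × 27.1 = 9.485 cm³.
Support = 0.10 × 48.9, so 4.89 cm³.
Deposited volume: 21.8 + 9.485 + 4.89 → 36.175 cm³.
Mass = 36.175 × 1.24 = 44.857 g.

44.9 g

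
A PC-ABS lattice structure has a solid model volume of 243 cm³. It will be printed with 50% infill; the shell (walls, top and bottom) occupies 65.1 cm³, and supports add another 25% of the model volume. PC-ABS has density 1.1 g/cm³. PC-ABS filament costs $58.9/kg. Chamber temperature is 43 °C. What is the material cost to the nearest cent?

$13.92

Infill region: 243 − 65.1 → 177.9 cm³.
Deposited infill: 0.50 × 177.9 → 88.95 cm³.
Support: 0.25 × 243 → 60.75 cm³.
Deposited volume = 65.1 + 88.95 + 60.75 = 214.8 cm³.
Mass = 214.8 × 1.1 = 236.28 g.
Cost = 236.28 g / 1000 × $58.9/kg = $13.92.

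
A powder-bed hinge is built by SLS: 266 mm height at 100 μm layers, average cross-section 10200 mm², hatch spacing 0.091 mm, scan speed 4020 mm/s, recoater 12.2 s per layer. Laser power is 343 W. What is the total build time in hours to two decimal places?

Number of layers: 266 / 0.1 → 2660 (rounded up).
Per-layer scan distance = 10200 / 0.091, so 112087.9 mm.
Per-layer scan time: 112087.9 / 4020 → 27.8826 s.
Layer cycle: 27.8826 + 12.2 → 40.0826 s.
2660 layers × 40.0826 s/layer = 106619.716 s, i.e. 29.62 hours.

29.62 hours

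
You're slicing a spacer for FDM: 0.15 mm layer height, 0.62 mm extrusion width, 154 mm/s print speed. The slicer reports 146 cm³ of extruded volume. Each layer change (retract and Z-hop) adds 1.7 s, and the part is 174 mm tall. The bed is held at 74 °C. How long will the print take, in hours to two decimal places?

Line area = 0.15 × 0.62 = 0.093 mm².
Toolpath length = 146 cm³ / 0.093 mm² = 146000 / 0.093 = 1569892.5 mm.
Time extruding = 1569892.5 / 154, so 10194.1 s.
Layers = ⌈174/0.15⌉ = 1160.
Non-print overhead: 1160 × 1.7 → 1972 s.
Total = 10194.1 + 1972 = 12166.1 s = 3.38 hours.

3.38 hours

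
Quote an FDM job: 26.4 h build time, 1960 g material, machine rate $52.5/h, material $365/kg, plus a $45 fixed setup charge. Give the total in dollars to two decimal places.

Machine-time cost = 52.5 × 26.4, so $1386.00.
Material charge = 365 × 1960/1000 = $715.40.
Adding setup: 1386.00 + 715.40 + 45 → $2146.40.

$2146.40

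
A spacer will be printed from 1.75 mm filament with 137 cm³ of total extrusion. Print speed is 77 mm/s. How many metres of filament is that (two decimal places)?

56.96 m

Filament cross-section = π × (1.75/2)² = 2.4053 mm².
Length = 137 cm³ / 2.4053 mm² = 137000 / 2.4053 = 56957.55 mm = 56.96 m.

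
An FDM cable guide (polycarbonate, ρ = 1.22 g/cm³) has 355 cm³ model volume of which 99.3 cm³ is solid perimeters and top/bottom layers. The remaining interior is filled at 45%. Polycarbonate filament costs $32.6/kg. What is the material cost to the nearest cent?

$8.53

Infill region = 355 − 99.3, so 255.7 cm³.
Deposited infill = 0.45 × 255.7 = 115.065 cm³.
Deposited volume = 99.3 + 115.065, so 214.365 cm³.
Mass = 214.365 × 1.22 = 261.5253 g.
At $32.6/kg: 261.5253/1000 × 32.6 = $8.53.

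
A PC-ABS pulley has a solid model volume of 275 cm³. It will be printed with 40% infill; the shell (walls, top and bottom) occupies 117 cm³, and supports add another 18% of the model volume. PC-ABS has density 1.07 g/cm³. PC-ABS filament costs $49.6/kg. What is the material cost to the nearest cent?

Interior volume = 275 − 117 = 158 cm³.
Infill volume = 0.40 × 158 = 63.2 cm³.
Support = 0.18 × 275, so 49.5 cm³.
Total printed volume = 117 + 63.2 + 49.5 = 229.7 cm³.
Mass: 229.7 × 1.07 → 245.779 g.
At $49.6/kg: 245.779/1000 × 49.6 = $12.19.

$12.19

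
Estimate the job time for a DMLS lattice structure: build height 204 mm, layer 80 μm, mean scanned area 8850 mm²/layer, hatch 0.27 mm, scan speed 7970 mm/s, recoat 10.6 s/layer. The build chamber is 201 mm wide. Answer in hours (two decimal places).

Layers = ⌈204/0.08⌉ = 2550.
Hatch length per layer: 8850 / 0.27 → 32777.8 mm.
Laser time per layer: 32777.8 / 7970 → 4.1126 s.
Time per layer = 4.1126 + 10.6 = 14.7126 s.
2550 layers × 14.7126 s/layer = 37517.13 s, i.e. 10.42 hours.

10.42 hours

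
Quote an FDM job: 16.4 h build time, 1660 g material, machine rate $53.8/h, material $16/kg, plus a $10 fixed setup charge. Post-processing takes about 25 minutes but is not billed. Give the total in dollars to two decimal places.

Machine cost = 53.8 × 16.4 = $882.32.
Material charge = 16 × 1660/1000 = $26.56.
Adding setup: 882.32 + 26.56 + 10 → $918.88.

$918.88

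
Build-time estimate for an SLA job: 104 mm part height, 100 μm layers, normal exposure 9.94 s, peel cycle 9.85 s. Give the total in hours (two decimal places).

Number of layers: 104 / 0.1 → 1040 (rounded up).
Each layer takes = 9.94 + 9.85 = 19.79 s.
Build time: 1040 × 19.79 s = 20581.6 s, i.e. 5.72 hours.

5.72 hours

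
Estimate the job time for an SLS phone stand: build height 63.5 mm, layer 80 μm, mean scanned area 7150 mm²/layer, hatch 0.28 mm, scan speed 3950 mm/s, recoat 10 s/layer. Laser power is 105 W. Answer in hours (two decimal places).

Number of layers: 63.5 / 0.08 → 794 (rounded up).
Per-layer scan distance = 7150 / 0.28 = 25535.7 mm.
Per-layer scan time = 25535.7 / 3950 = 6.4647 s.
Layer cycle = 6.4647 + 10, so 16.4647 s.
Total: 794 × 16.4647 s = 13072.9718 s → 3.63 hours.

3.63 hours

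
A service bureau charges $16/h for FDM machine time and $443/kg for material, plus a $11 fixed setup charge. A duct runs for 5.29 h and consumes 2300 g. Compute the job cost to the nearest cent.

Time charge = 16 × 5.29 = $84.64.
Material cost: 443 × 2300/1000 → $1018.90.
Total = 84.64 + 1018.90 + 11 = $1114.54.

$1114.54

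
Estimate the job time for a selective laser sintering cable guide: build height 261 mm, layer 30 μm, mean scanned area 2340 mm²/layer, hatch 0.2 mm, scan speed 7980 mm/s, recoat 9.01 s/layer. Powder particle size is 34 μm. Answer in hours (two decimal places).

Number of layers: 261 / 0.03 → 8700 (rounded up).
Per-layer scan distance = 2340 / 0.2, so 11700 mm.
Per-layer scan time = 11700 / 7980 = 1.4662 s.
Time per layer: 1.4662 + 9.01 → 10.4762 s.
Build time = 8700 × 10.4762 = 91142.94 s = 25.32 hours.

25.32 hours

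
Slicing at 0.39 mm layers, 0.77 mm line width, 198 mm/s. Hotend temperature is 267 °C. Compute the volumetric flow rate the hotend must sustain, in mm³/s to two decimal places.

59.46

Bead cross-section: 0.39 × 0.77 → 0.3003 mm².
Volumetric flow = 198 × 0.3003 = 59.46 mm³/s.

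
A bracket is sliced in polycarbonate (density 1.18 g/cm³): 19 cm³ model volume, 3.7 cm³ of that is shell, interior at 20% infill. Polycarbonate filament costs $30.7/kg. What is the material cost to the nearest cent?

$0.24

Volume inside the shell = 19 − 3.7 = 15.3 cm³.
Infill deposited: 0.20 × 15.3 → 3.06 cm³.
Total printed volume = 3.7 + 3.06, so 6.76 cm³.
Mass: 6.76 × 1.18 → 7.9768 g.
Cost = 7.9768 g / 1000 × $30.7/kg = $0.24.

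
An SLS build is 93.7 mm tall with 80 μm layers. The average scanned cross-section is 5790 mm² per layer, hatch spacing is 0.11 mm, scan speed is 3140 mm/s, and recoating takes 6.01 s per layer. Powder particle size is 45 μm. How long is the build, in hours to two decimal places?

7.41 hours

Layers = ⌈93.7/0.08⌉ = 1172.
Hatch length per layer = 5790 / 0.11, so 52636.4 mm.
Scan time per layer = 52636.4 / 3140 = 16.7632 s.
Per-layer time: 16.7632 + 6.01 → 22.7732 s.
Build time = 1172 × 22.7732 = 26690.1904 s = 7.41 hours.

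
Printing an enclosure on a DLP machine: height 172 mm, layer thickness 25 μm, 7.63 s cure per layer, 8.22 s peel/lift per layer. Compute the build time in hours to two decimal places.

30.29 hours

Layers = ⌈172/0.025⌉ = 6880.
Each layer takes = 7.63 + 8.22, so 15.85 s.
Total = 6880 × 15.85 = 109048 s = 30.29 hours.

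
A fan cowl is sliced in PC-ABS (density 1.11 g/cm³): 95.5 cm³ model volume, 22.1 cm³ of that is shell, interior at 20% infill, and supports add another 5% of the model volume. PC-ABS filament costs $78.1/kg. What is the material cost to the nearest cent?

Volume inside the shell = 95.5 − 22.1, so 73.4 cm³.
Infill volume = 0.20 × 73.4 = 14.68 cm³.
Support: 0.05 × 95.5 → 4.775 cm³.
Deposited volume = 22.1 + 14.68 + 4.775 = 41.555 cm³.
Mass = 41.555 × 1.11 = 46.12605 g.
Cost = 46.12605 g / 1000 × $78.1/kg = $3.60.

$3.60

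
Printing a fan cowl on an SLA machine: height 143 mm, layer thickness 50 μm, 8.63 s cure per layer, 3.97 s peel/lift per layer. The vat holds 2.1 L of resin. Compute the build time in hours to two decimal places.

Layer count = ceil(143 / 0.05) = 2860.
Per-layer time = 8.63 + 3.97 = 12.6 s.
Build time: 2860 × 12.6 s = 36036 s, i.e. 10.01 hours.

10.01 hours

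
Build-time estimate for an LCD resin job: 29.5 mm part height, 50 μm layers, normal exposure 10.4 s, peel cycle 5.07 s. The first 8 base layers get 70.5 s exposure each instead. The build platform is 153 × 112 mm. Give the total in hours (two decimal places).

2.67 hours

Layer count = ceil(29.5 / 0.05) = 590.
Bottom layers = 8 × (70.5 + 5.07) = 604.56 s.
Remaining layers: 582 × (10.4 + 5.07) → 9003.54 s.
Total = 604.56 + 9003.54 = 9608.1 s = 2.67 hours.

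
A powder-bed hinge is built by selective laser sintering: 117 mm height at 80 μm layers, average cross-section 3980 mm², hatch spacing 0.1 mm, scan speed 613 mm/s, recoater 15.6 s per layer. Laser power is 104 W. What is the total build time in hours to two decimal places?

Layers = ⌈117/0.08⌉ = 1463.
Scan path per layer: 3980 / 0.1 → 39800 mm.
Laser time per layer = 39800 / 613 = 64.9266 s.
Layer cycle = 64.9266 + 15.6 = 80.5266 s.
Build time = 1463 × 80.5266 = 117810.4158 s = 32.73 hours.

32.73 hours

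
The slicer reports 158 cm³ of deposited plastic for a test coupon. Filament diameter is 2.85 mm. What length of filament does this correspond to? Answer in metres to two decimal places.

Cross-section of 2.85 mm filament: π·(2.85/2)² = 6.3794 mm².
Length = 158 cm³ / 6.3794 mm² = 158000 / 6.3794 = 24767.22 mm = 24.77 m.

24.77 m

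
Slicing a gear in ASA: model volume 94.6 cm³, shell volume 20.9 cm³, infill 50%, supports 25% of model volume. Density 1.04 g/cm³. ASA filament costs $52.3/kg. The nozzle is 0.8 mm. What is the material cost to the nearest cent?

Volume inside the shell = 94.6 − 20.9, so 73.7 cm³.
Deposited infill = 0.50 × 73.7 = 36.85 cm³.
Support: 0.25 × 94.6 → 23.65 cm³.
Total extruded = 20.9 + 36.85 + 23.65, so 81.4 cm³.
Mass = 81.4 × 1.04 = 84.656 g.
Cost = 84.656 g / 1000 × $52.3/kg = $4.43.

$4.43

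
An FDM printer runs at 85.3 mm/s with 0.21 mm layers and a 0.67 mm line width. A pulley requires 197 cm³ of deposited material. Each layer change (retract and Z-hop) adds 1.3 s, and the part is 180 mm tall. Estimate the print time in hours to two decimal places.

4.87 hours

Extrusion cross-section: 0.21 × 0.67 → 0.1407 mm².
Toolpath length = 197 cm³ / 0.1407 mm² = 197000 / 0.1407 = 1400142.1 mm.
Time extruding = 1400142.1 / 85.3, so 16414.3 s.
Layers = ⌈180/0.21⌉ = 858.
Z-hop total = 858 × 1.3 = 1115.4 s.
Altogether 16414.3 + 1115.4 = 17529.7 s, i.e. 4.87 hours.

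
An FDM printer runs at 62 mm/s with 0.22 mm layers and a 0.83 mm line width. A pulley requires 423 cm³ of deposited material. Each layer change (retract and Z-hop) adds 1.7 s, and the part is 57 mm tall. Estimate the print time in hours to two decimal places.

Extrusion cross-section = 0.22 × 0.83, so 0.1826 mm².
Toolpath length = 423 cm³ / 0.1826 mm² = 423000 / 0.1826 = 2316538.9 mm.
Time extruding: 2316538.9 / 62 → 37363.5 s.
Layer count = ceil(57 / 0.22) = 260.
Non-print overhead = 260 × 1.7, so 442 s.
Total = 37363.5 + 442 = 37805.5 s = 10.50 hours.

10.50 hours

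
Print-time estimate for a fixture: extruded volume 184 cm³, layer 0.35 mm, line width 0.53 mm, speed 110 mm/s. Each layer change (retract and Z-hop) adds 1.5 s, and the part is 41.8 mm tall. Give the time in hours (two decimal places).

Extrusion cross-section: 0.35 × 0.53 → 0.1855 mm².
Total extruded path = 184000/0.1855 = 991913.7 mm.
Time extruding: 991913.7 / 110 → 9017.4 s.
Number of layers: 41.8 / 0.35 → 120 (rounded up).
Z-hop total: 120 × 1.5 → 180 s.
Altogether 9017.4 + 180 = 9197.4 s, i.e. 2.55 hours.

2.55 hours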